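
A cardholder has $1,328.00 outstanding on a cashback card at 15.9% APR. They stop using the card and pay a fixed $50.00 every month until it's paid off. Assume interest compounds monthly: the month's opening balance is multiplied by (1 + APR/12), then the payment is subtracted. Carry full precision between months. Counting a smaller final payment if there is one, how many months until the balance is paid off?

33 payments

Monthly rate r = 15.9%/12 = 1.325% = 0.01325.
Recurrence: B ← B·(1+r) − $50.00.
Month 1: interest $17.60; balance after payment $1,295.60.
Month 2: interest $17.17; balance after payment $1,262.76.
Closed form: n = −ln(1 − rB₀/P)/ln(1+r) = −ln(0.64808)/ln(1.01325) ≈ 32.952, so the balance reaches zero during payment 33.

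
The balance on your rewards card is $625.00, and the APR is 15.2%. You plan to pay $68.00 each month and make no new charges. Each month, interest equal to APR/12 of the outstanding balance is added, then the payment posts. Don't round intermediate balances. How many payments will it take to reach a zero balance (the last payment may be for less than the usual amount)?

Monthly rate r = 15.2%/12 = 1.26667% = 0.0126667.
Recurrence: B ← B·(1+r) − $68.00.
Month 1: interest $7.92; balance after payment $564.92.
Month 2: interest $7.16; balance after payment $504.07.
Closed form: n = −ln(1 − rB₀/P)/ln(1+r) = −ln(0.88358)/ln(1.01267) ≈ 9.833, so the balance reaches zero during payment 10.

10 months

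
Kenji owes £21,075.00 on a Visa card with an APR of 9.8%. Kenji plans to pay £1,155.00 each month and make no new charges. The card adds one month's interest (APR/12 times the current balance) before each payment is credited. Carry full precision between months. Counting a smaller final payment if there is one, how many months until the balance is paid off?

20 payments

Monthly rate r = 9.8%/12 = 0.816667% = 0.00816667.
Recurrence: B ← B·(1+r) − £1,155.00.
Month 1: interest £172.11; balance after payment £20,092.11.
Month 2: interest £164.09; balance after payment £19,101.20.
Closed form: n = −ln(1 − rB₀/P)/ln(1+r) = −ln(0.85098)/ln(1.00817) ≈ 19.839, so the balance reaches zero during payment 20.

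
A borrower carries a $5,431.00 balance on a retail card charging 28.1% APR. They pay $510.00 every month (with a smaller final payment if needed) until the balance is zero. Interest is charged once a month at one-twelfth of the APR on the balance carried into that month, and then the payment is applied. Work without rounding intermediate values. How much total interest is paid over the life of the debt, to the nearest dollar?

$890

Monthly rate r = 28.1%/12 = 2.34167% = 0.0234167.
Payoff takes n = ⌈−ln(1 − rB₀/P)/ln(1+r)⌉ = ⌈12.392⌉ = 13 payments; the last is $201.35.
Total paid = 12·$510.00 + $201.35 = $6,321.35.
Total interest = total paid − principal = $6,321.35 − $5,431.00 = $890.35.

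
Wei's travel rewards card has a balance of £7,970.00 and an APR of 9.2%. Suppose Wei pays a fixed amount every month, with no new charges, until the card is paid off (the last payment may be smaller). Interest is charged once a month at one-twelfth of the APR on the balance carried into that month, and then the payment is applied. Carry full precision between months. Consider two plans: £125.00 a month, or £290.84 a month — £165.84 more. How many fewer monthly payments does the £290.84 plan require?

57 fewer payments

Monthly rate r = 9.2%/12 = 0.766667% = 0.00766667.
At £125.00/mo: n = ⌈−ln(1 − rB₀/P)/ln(1+r)⌉ = 88 payments (last £107.92); total interest = total paid − £7,970.00 = £3,012.92.
At £290.84/mo: 31 payments (last £255.90); total interest £1,011.10.
Payments saved = 88 − 31 = 57.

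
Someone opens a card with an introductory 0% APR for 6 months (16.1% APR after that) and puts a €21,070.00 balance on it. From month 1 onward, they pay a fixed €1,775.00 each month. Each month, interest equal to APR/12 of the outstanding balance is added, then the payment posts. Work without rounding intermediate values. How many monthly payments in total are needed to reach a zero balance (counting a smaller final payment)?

13 months

Promo months 1–6 at r₀ = 0%/12 = 0; months 7+ at r₁ = 16.1%/12 = 0.0134167.
After month 6 (no interest yet): B = €21,070.00 − 6·€1,775.00 = €10,420.00.
Then at r₁ with €1,775.00/mo: n₂ = −ln(1 − r₁·B/P)/ln(1+r₁) ≈ 6.16 → 7 more payments.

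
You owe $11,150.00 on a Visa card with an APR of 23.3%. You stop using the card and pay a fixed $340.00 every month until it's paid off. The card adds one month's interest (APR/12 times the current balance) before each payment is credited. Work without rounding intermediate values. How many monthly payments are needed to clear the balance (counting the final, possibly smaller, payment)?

Monthly rate r = 23.3%/12 = 1.94167% = 0.0194167.
Recurrence: B ← B·(1+r) − $340.00.
Month 1: interest $216.50; balance after payment $11,026.50.
Month 2: interest $214.10; balance after payment $10,900.59.
Closed form: n = −ln(1 − rB₀/P)/ln(1+r) = −ln(0.36325)/ln(1.01942) ≈ 52.659, so the balance reaches zero during payment 53.

53 months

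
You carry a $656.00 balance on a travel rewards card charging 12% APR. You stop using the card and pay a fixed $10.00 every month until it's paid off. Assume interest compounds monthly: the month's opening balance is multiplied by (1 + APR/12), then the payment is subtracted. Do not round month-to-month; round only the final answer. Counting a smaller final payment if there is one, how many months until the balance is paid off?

Monthly rate r = 12%/12 = 1% = 0.01.
Recurrence: B ← B·(1+r) − $10.00.
Month 1: interest $6.56; balance after payment $652.56.
Month 2: interest $6.53; balance after payment $649.09.
Closed form: n = −ln(1 − rB₀/P)/ln(1+r) = −ln(0.344)/ln(1.01) ≈ 107.244, so the balance reaches zero during payment 108.

108 payments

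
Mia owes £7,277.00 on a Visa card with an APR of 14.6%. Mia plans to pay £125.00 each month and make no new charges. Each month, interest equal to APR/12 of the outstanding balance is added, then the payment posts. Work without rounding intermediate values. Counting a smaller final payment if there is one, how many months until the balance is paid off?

Monthly rate r = 14.6%/12 = 1.21667% = 0.0121667.
Recurrence: B ← B·(1+r) − £125.00.
Month 1: interest £88.54; balance after payment £7,240.54.
Month 2: interest £88.09; balance after payment £7,203.63.
Closed form: n = −ln(1 − rB₀/P)/ln(1+r) = −ln(0.29171)/ln(1.01217) ≈ 101.876, so the balance reaches zero during payment 102.

102 months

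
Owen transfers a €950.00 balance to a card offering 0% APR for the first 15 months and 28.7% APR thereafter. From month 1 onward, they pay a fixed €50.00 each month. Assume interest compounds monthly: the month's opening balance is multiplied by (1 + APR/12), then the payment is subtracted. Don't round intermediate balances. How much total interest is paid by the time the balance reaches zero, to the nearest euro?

€13

Promo months 1–15 at r₀ = 0%/12 = 0; months 16+ at r₁ = 28.7%/12 = 0.0239167.
After month 15 (no interest yet): B = €950.00 − 15·€50.00 = €200.00.
Then at r₁ with €50.00/mo: n₂ = −ln(1 − r₁·B/P)/ln(1+r₁) ≈ 4.25 → 5 more payments.
Total paid = 19·€50.00 + €12.84 = €962.84; interest = €962.84 − €950.00 = €12.84.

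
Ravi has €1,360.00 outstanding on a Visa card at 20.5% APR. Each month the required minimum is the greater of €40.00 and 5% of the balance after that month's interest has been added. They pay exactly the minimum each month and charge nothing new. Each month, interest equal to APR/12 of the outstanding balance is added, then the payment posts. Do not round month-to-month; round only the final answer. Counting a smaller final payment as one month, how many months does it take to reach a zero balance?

Monthly rate r = 20.5%/12 = 1.70833% = 0.0170833.
While 5% of the post-interest balance exceeds €40.00, each month B ← (B·(1+r))·(1 − 0.05), i.e. B shrinks by the factor (1+r)·0.95 = 0.96623.
This holds for months 1–16. Entering month 17 the balance is €784.91; 5% of the post-interest balance is now below €40.00, so the flat €40.00 minimum applies from here.
From month 17 a fixed €40.00 at rate r clears €784.91 in 25 more payments. Total: 16 + 25 = 41 months.

41 months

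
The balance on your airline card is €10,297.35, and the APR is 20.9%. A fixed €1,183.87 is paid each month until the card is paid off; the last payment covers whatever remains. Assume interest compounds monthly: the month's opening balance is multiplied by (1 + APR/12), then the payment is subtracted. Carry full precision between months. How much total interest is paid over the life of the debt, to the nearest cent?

Monthly rate r = 20.9%/12 = 1.74167% = 0.0174167.
Payoff takes n = ⌈−ln(1 − rB₀/P)/ln(1+r)⌉ = ⌈9.514⌉ = 10 payments; the last is €610.98.
Total paid = 9·€1,183.87 + €610.98 = €11,265.81.
Total interest = total paid − principal = €11,265.81 − €10,297.35 = €968.46.

€968.46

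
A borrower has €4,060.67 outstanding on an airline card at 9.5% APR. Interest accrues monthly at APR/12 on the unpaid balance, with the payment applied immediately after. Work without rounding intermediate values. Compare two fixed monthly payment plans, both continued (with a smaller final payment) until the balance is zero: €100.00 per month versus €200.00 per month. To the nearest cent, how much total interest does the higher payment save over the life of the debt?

€473.82

Monthly rate r = 9.5%/12 = 0.791667% = 0.00791667.
At €100.00/mo: n = ⌈−ln(1 − rB₀/P)/ln(1+r)⌉ = 50 payments (last €18.28); total interest = total paid − €4,060.67 = €857.61.
At €200.00/mo: 23 payments (last €44.46); total interest €383.79.
Interest saved = €857.61 − €383.79 = €473.82.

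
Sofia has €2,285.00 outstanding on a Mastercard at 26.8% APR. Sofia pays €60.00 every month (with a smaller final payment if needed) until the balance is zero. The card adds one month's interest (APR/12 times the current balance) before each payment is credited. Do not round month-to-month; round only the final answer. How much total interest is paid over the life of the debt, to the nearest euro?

€2,878

Monthly rate r = 26.8%/12 = 2.23333% = 0.0223333.
Payoff takes n = ⌈−ln(1 − rB₀/P)/ln(1+r)⌉ = ⌈86.050⌉ = 87 payments; the last is €3.05.
Total paid = 86·€60.00 + €3.05 = €5,163.05.
Total interest = total paid − principal = €5,163.05 − €2,285.00 = €2,878.05.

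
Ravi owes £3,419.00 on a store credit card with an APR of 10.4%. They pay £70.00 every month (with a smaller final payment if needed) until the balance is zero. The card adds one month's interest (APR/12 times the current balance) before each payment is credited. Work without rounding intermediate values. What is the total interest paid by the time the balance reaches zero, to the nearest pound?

£1,046

Monthly rate r = 10.4%/12 = 0.866667% = 0.00866667.
Payoff takes n = ⌈−ln(1 − rB₀/P)/ln(1+r)⌉ = ⌈63.787⌉ = 64 payments; the last is £55.16.
Total paid = 63·£70.00 + £55.16 = £4,465.16.
Total interest = total paid − principal = £4,465.16 − £3,419.00 = £1,046.16.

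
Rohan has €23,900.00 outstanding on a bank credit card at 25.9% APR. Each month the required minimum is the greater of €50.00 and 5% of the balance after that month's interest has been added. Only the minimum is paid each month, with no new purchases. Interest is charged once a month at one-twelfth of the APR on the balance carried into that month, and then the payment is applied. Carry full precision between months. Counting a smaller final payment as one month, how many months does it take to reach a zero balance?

133 months

Monthly rate r = 25.9%/12 = 2.15833% = 0.0215833.
While 5% of the post-interest balance exceeds €50.00, each month B ← (B·(1+r))·(1 − 0.05), i.e. B shrinks by the factor (1+r)·0.95 = 0.9705.
This holds for months 1–107. Entering month 108 the balance is €970.78; 5% of the post-interest balance is now below €50.00, so the flat €50.00 minimum applies from here.
From month 108 a fixed €50.00 at rate r clears €970.78 in 26 more payments. Total: 107 + 26 = 133 months.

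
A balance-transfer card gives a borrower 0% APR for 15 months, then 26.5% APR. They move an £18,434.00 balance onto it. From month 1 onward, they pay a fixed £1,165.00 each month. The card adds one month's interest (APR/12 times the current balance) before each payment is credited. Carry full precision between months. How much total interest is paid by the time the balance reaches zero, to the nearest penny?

Promo months 1–15 at r₀ = 0%/12 = 0; months 16+ at r₁ = 26.5%/12 = 0.0220833.
After month 15 (no interest yet): B = £18,434.00 − 15·£1,165.00 = £959.00.
Then at r₁ with £1,165.00/mo: n₂ = −ln(1 − r₁·B/P)/ln(1+r₁) ≈ 0.84 → 1 more payments.
Total paid = 15·£1,165.00 + £980.18 = £18,455.18; interest = £18,455.18 − £18,434.00 = £21.18.

£21.18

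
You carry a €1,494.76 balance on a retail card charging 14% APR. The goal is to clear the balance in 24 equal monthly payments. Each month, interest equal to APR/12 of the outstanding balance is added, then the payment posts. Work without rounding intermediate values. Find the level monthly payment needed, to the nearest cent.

Monthly rate r = 14%/12 = 1.16667% = 0.0116667.
Level-payment amortization: P = B₀·r / (1 − (1+r)^(−n)) = 1494.76·0.0116667 / (1 − 1.01167^(−24)).
Denominator 1 − (1+r)^(−24) = 0.242990337.
P = 17.4389 / 0.242990337 ≈ 71.77.

€71.77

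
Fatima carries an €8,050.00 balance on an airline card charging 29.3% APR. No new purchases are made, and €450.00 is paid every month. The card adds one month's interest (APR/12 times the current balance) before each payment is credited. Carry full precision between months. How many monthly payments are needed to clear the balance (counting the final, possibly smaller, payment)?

Monthly rate r = 29.3%/12 = 2.44167% = 0.0244167.
Recurrence: B ← B·(1+r) − €450.00.
Month 1: interest €196.55; balance after payment €7,796.55.
Month 2: interest €190.37; balance after payment €7,536.92.
Closed form: n = −ln(1 − rB₀/P)/ln(1+r) = −ln(0.56321)/ln(1.02442) ≈ 23.798, so the balance reaches zero during payment 24.

24 payments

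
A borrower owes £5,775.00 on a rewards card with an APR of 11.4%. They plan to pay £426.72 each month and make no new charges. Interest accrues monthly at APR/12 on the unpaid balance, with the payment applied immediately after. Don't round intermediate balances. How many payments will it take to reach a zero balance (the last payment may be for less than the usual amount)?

15 months

Monthly rate r = 11.4%/12 = 0.95% = 0.0095.
Recurrence: B ← B·(1+r) − £426.72.
Month 1: interest £54.86; balance after payment £5,403.14.
Month 2: interest £51.33; balance after payment £5,027.75.
Closed form: n = −ln(1 − rB₀/P)/ln(1+r) = −ln(0.87143)/ln(1.0095) ≈ 14.555, so the balance reaches zero during payment 15.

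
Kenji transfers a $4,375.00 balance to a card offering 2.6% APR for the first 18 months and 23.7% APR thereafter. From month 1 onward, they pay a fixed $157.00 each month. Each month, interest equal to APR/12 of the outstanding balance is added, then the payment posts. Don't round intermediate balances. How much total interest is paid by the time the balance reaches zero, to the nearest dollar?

Promo months 1–18 at r₀ = 2.6%/12 = 0.00216667; months 19+ at r₁ = 23.7%/12 = 0.01975.
After month 18: iterate B ← B·(1+r₀) − $157.00 for 18 months → $1,670.15.
Then at r₁ with $157.00/mo: n₂ = −ln(1 − r₁·B/P)/ln(1+r₁) ≈ 12.06 → 13 more payments.
Total paid = 30·$157.00 + $9.38 = $4,719.38; interest = $4,719.38 − $4,375.00 = $344.38.

$344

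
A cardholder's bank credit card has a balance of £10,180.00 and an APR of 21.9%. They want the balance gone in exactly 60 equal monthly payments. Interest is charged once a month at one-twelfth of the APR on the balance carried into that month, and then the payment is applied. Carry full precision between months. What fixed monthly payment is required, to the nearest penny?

£280.58

Monthly rate r = 21.9%/12 = 1.825% = 0.01825.
Level-payment amortization: P = B₀·r / (1 − (1+r)^(−n)) = 10180.00·0.01825 / (1 − 1.01825^(−60)).
Denominator 1 − (1+r)^(−60) = 0.662141481.
P = 185.785 / 0.662141481 ≈ 280.58.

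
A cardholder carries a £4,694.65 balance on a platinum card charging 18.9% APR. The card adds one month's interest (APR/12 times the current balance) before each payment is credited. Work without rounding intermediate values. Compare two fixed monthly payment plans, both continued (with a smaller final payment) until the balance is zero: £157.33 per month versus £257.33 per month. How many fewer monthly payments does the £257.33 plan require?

19 fewer payments

Monthly rate r = 18.9%/12 = 1.575% = 0.01575.
At £157.33/mo: n = ⌈−ln(1 − rB₀/P)/ln(1+r)⌉ = 41 payments (last £98.30); total interest = total paid − £4,694.65 = £1,696.85.
At £257.33/mo: 22 payments (last £174.59); total interest £883.87.
Payments saved = 41 − 22 = 19.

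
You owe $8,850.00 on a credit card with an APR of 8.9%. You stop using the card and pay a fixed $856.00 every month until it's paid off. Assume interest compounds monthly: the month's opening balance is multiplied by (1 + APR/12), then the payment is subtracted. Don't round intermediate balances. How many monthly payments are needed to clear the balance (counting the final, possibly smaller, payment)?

Monthly rate r = 8.9%/12 = 0.741667% = 0.00741667.
Recurrence: B ← B·(1+r) − $856.00.
Month 1: interest $65.64; balance after payment $8,059.64.
Month 2: interest $59.78; balance after payment $7,263.41.
Closed form: n = −ln(1 − rB₀/P)/ln(1+r) = −ln(0.92332)/ln(1.00742) ≈ 10.797, so the balance reaches zero during payment 11.

11 payments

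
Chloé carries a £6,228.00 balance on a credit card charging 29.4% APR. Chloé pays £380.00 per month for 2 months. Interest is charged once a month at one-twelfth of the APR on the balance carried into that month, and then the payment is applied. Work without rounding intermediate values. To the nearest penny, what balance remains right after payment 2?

£5,767.60

Monthly rate r = 29.4%/12 = 2.45% = 0.0245.
Each month: B ← B·(1+r) − £380.00.
Month 1: interest £152.59; balance after payment £6,000.59.
Month 2: interest £147.01; balance after payment £5,767.60.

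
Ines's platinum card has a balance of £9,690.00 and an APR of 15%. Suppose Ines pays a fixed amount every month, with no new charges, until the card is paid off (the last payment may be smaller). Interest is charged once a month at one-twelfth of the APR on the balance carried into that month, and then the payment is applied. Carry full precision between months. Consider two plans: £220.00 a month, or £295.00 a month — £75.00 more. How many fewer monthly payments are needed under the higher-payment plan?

22 fewer payments

Monthly rate r = 15%/12 = 1.25% = 0.0125.
At £220.00/mo: n = ⌈−ln(1 − rB₀/P)/ln(1+r)⌉ = 65 payments (last £84.09); total interest = total paid − £9,690.00 = £4,474.09.
At £295.00/mo: 43 payments (last £164.14); total interest £2,864.14.
Payments saved = 65 − 43 = 22.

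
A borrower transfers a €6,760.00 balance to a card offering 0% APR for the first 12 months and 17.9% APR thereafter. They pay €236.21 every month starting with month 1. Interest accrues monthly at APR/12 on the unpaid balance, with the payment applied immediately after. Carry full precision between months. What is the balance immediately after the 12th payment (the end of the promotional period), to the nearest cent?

€3,925.48

Promo months 1–12 at r₀ = 0%/12 = 0; months 13+ at r₁ = 17.9%/12 = 0.0149167.
After month 12 (no interest yet): B = €6,760.00 − 12·€236.21 = €3,925.48.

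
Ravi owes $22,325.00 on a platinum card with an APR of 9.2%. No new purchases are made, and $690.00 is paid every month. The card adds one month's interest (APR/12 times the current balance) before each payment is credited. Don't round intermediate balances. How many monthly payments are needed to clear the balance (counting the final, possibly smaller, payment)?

38 months

Monthly rate r = 9.2%/12 = 0.766667% = 0.00766667.
Recurrence: B ← B·(1+r) − $690.00.
Month 1: interest $171.16; balance after payment $21,806.16.
Month 2: interest $167.18; balance after payment $21,283.34.
Closed form: n = −ln(1 − rB₀/P)/ln(1+r) = −ln(0.75194)/ln(1.00767) ≈ 37.328, so the balance reaches zero during payment 38.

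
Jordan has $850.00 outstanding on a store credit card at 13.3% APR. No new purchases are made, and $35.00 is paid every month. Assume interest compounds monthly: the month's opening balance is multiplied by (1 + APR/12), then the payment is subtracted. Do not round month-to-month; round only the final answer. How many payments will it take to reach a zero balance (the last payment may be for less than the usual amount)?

Monthly rate r = 13.3%/12 = 1.10833% = 0.0110833.
Recurrence: B ← B·(1+r) − $35.00.
Month 1: interest $9.42; balance after payment $824.42.
Month 2: interest $9.14; balance after payment $798.56.
Closed form: n = −ln(1 − rB₀/P)/ln(1+r) = −ln(0.73083)/ln(1.01108) ≈ 28.449, so the balance reaches zero during payment 29.

29 payments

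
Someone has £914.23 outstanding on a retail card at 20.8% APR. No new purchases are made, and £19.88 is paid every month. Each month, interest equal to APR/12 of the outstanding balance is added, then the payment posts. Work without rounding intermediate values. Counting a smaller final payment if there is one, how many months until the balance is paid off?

93 payments

Monthly rate r = 20.8%/12 = 1.73333% = 0.0173333.
Recurrence: B ← B·(1+r) − £19.88.
Month 1: interest £15.85; balance after payment £910.20.
Month 2: interest £15.78; balance after payment £906.09.
Closed form: n = −ln(1 − rB₀/P)/ln(1+r) = −ln(0.20288)/ln(1.01733) ≈ 92.821, so the balance reaches zero during payment 93.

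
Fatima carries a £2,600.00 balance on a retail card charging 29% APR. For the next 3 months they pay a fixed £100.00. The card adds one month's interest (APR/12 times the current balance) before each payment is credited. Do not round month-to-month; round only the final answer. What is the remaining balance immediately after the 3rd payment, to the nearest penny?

£2,485.78

Monthly rate r = 29%/12 = 2.41667% = 0.0241667.
Each month: B ← B·(1+r) − £100.00.
Month 1: interest £62.83; balance after payment £2,562.83.
Month 2: interest £61.94; balance after payment £2,524.77.
Month 3: interest £61.02; balance after payment £2,485.78.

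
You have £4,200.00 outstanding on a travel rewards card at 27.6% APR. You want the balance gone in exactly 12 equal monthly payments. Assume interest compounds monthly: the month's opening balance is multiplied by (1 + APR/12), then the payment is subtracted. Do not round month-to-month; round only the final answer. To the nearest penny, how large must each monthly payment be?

Monthly rate r = 27.6%/12 = 2.3% = 0.023.
Level-payment amortization: P = B₀·r / (1 − (1+r)^(−n)) = 4200.00·0.023 / (1 − 1.023^(−12)).
Denominator 1 − (1+r)^(−12) = 0.23881119.
P = 96.6 / 0.23881119 ≈ 404.50.

£404.50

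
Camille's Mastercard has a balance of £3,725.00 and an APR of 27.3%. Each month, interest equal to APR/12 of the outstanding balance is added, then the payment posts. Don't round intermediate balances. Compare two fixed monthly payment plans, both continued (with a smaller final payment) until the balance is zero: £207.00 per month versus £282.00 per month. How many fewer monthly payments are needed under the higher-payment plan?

Monthly rate r = 27.3%/12 = 2.275% = 0.02275.
At £207.00/mo: n = ⌈−ln(1 − rB₀/P)/ln(1+r)⌉ = 24 payments (last £85.34); total interest = total paid − £3,725.00 = £1,121.34.
At £282.00/mo: 16 payments (last £250.75); total interest £755.75.
Payments saved = 24 − 16 = 8.

8 fewer payments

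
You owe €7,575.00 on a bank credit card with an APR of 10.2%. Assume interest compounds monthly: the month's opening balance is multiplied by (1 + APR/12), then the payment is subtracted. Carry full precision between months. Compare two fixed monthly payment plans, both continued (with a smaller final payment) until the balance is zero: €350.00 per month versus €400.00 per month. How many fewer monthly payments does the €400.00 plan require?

4 fewer payments

Monthly rate r = 10.2%/12 = 0.85% = 0.0085.
At €350.00/mo: n = ⌈−ln(1 − rB₀/P)/ln(1+r)⌉ = 25 payments (last €6.61); total interest = total paid − €7,575.00 = €831.61.
At €400.00/mo: 21 payments (last €294.55); total interest €719.55.
Payments saved = 25 − 21 = 4.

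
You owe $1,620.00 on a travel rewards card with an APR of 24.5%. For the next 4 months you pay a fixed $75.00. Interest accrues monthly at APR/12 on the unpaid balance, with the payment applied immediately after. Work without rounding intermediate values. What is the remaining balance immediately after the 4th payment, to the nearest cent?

Monthly rate r = 24.5%/12 = 2.04167% = 0.0204167.
Each month: B ← B·(1+r) − $75.00.
Month 1: interest $33.08; balance after payment $1,578.08.
Month 2: interest $32.22; balance after payment $1,535.29.
Month 3: interest $31.35; balance after payment $1,491.64.
Month 4: interest $30.45; balance after payment $1,447.09.

$1,447.09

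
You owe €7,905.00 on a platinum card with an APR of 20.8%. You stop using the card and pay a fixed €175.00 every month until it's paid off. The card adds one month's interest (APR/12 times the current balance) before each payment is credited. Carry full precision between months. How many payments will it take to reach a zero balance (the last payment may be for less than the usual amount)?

89 months

Monthly rate r = 20.8%/12 = 1.73333% = 0.0173333.
Recurrence: B ← B·(1+r) − €175.00.
Month 1: interest €137.02; balance after payment €7,867.02.
Month 2: interest €136.36; balance after payment €7,828.38.
Closed form: n = −ln(1 − rB₀/P)/ln(1+r) = −ln(0.21703)/ln(1.01733) ≈ 88.900, so the balance reaches zero during payment 89.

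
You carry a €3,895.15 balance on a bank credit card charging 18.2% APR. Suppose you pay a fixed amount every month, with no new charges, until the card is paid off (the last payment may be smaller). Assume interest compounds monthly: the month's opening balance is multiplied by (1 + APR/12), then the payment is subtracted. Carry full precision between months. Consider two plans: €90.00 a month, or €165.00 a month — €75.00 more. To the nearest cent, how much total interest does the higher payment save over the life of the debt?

€1,528.57

Monthly rate r = 18.2%/12 = 1.51667% = 0.0151667.
At €90.00/mo: n = ⌈−ln(1 − rB₀/P)/ln(1+r)⌉ = 71 payments (last €87.28); total interest = total paid − €3,895.15 = €2,492.13.
At €165.00/mo: 30 payments (last €73.71); total interest €963.56.
Interest saved = €2,492.13 − €963.56 = €1,528.57.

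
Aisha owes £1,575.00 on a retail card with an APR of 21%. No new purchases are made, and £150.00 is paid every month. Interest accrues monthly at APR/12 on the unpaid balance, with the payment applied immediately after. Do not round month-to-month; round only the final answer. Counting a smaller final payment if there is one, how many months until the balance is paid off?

12 months

Monthly rate r = 21%/12 = 1.75% = 0.0175.
Recurrence: B ← B·(1+r) − £150.00.
Month 1: interest £27.56; balance after payment £1,452.56.
Month 2: interest £25.42; balance after payment £1,327.98.
Closed form: n = −ln(1 − rB₀/P)/ln(1+r) = −ln(0.81625)/ln(1.0175) ≈ 11.703, so the balance reaches zero during payment 12.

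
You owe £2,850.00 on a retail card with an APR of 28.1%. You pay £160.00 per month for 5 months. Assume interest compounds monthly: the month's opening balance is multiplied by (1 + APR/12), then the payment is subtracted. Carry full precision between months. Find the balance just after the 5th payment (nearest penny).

£2,361.33

Monthly rate r = 28.1%/12 = 2.34167% = 0.0234167.
Each month: B ← B·(1+r) − £160.00.
Month 1: interest £66.74; balance after payment £2,756.74.
Month 2: interest £64.55; balance after payment £2,661.29.
Month 3: interest £62.32; balance after payment £2,563.61.
Month 4: interest £60.03; balance after payment £2,463.64.
Month 5: interest £57.69; balance after payment £2,361.33.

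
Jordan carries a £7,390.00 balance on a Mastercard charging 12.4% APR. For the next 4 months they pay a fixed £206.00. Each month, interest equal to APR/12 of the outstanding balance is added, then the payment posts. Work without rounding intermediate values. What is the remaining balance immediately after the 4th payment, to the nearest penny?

£6,863.36

Monthly rate r = 12.4%/12 = 1.03333% = 0.0103333.
Each month: B ← B·(1+r) − £206.00.
Month 1: interest £76.36; balance after payment £7,260.36.
Month 2: interest £75.02; balance after payment £7,129.39.
Month 3: interest £73.67; balance after payment £6,997.06.
Month 4: interest £72.30; balance after payment £6,863.36.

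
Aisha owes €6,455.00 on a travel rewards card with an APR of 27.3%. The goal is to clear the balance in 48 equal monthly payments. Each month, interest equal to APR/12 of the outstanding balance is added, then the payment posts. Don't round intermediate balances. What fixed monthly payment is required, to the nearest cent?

€222.39

Monthly rate r = 27.3%/12 = 2.275% = 0.02275.
Level-payment amortization: P = B₀·r / (1 − (1+r)^(−n)) = 6455.00·0.02275 / (1 − 1.02275^(−48)).
Denominator 1 − (1+r)^(−48) = 0.660324231.
P = 146.851 / 0.660324231 ≈ 222.39.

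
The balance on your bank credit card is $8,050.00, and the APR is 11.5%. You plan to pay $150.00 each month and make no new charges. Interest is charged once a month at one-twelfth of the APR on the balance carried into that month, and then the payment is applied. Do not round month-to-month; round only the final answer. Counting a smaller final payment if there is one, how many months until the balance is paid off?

Monthly rate r = 11.5%/12 = 0.958333% = 0.00958333.
Recurrence: B ← B·(1+r) − $150.00.
Month 1: interest $77.15; balance after payment $7,977.15.
Month 2: interest $76.45; balance after payment $7,903.59.
Closed form: n = −ln(1 − rB₀/P)/ln(1+r) = −ln(0.48569)/ln(1.00958) ≈ 75.718, so the balance reaches zero during payment 76.

76 payments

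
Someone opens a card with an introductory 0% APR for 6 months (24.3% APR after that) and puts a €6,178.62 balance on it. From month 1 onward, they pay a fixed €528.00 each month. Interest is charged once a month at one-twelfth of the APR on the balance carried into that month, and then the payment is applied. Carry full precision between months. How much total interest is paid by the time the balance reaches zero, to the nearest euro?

Promo months 1–6 at r₀ = 0%/12 = 0; months 7+ at r₁ = 24.3%/12 = 0.02025.
After month 6 (no interest yet): B = €6,178.62 − 6·€528.00 = €3,010.62.
Then at r₁ with €528.00/mo: n₂ = −ln(1 − r₁·B/P)/ln(1+r₁) ≈ 6.12 → 7 more payments.
Total paid = 12·€528.00 + €63.93 = €6,399.93; interest = €6,399.93 − €6,178.62 = €221.31.

€221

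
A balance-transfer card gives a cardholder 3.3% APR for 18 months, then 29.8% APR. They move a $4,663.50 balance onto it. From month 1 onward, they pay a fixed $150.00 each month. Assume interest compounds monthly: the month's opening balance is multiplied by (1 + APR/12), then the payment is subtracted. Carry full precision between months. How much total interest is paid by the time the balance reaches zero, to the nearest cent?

$704.88

Promo months 1–18 at r₀ = 3.3%/12 = 0.00275; months 19+ at r₁ = 29.8%/12 = 0.0248333.
After month 18: iterate B ← B·(1+r₀) − $150.00 for 18 months → $2,135.77.
Then at r₁ with $150.00/mo: n₂ = −ln(1 − r₁·B/P)/ln(1+r₁) ≈ 17.79 → 18 more payments.
Total paid = 35·$150.00 + $118.38 = $5,368.38; interest = $5,368.38 − $4,663.50 = $704.88.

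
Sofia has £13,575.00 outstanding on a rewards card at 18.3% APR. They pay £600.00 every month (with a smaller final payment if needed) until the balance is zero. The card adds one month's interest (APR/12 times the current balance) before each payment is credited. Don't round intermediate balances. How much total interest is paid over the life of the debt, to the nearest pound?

Monthly rate r = 18.3%/12 = 1.525% = 0.01525.
Payoff takes n = ⌈−ln(1 − rB₀/P)/ln(1+r)⌉ = ⌈27.960⌉ = 28 payments; the last is £576.03.
Total paid = 27·£600.00 + £576.03 = £16,776.03.
Total interest = total paid − principal = £16,776.03 − £13,575.00 = £3,201.03.

£3,201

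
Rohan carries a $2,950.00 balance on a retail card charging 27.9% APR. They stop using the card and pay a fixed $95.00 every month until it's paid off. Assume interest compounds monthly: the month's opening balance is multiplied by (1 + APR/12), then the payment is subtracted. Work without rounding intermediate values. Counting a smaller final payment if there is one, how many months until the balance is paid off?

56 payments

Monthly rate r = 27.9%/12 = 2.325% = 0.02325.
Recurrence: B ← B·(1+r) − $95.00.
Month 1: interest $68.59; balance after payment $2,923.59.
Month 2: interest $67.97; balance after payment $2,896.56.
Closed form: n = −ln(1 − rB₀/P)/ln(1+r) = −ln(0.27803)/ln(1.02325) ≈ 55.693, so the balance reaches zero during payment 56.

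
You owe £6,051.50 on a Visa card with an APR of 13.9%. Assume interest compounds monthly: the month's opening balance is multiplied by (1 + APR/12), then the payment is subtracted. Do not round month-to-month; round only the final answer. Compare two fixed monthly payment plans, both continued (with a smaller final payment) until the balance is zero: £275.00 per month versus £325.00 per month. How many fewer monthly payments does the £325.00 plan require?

Monthly rate r = 13.9%/12 = 1.15833% = 0.0115833.
At £275.00/mo: n = ⌈−ln(1 − rB₀/P)/ln(1+r)⌉ = 26 payments (last £151.14); total interest = total paid − £6,051.50 = £974.64.
At £325.00/mo: 22 payments (last £30.87); total interest £804.37.
Payments saved = 26 − 22 = 4.

4 fewer payments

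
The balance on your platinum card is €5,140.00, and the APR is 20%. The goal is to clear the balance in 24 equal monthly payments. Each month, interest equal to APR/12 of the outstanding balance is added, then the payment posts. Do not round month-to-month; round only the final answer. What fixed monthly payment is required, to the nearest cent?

€261.60

Monthly rate r = 20%/12 = 1.66667% = 0.0166667.
Level-payment amortization: P = B₀·r / (1 − (1+r)^(−n)) = 5140.00·0.0166667 / (1 − 1.01667^(−24)).
Denominator 1 − (1+r)^(−24) = 0.327466428.
P = 85.6667 / 0.327466428 ≈ 261.60.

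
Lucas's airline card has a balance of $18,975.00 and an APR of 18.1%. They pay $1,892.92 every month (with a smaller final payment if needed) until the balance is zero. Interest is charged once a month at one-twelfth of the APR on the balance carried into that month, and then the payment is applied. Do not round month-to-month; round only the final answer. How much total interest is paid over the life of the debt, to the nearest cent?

$1,753.19

Monthly rate r = 18.1%/12 = 1.50833% = 0.0150833.
Payoff takes n = ⌈−ln(1 − rB₀/P)/ln(1+r)⌉ = ⌈10.950⌉ = 11 payments; the last is $1,798.99.
Total paid = 10·$1,892.92 + $1,798.99 = $20,728.19.
Total interest = total paid − principal = $20,728.19 − $18,975.00 = $1,753.19.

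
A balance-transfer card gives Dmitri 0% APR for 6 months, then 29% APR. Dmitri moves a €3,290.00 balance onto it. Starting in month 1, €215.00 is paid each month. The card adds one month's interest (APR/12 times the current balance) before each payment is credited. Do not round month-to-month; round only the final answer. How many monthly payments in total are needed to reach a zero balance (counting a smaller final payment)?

17 payments

Promo months 1–6 at r₀ = 0%/12 = 0; months 7+ at r₁ = 29%/12 = 0.0241667.
After month 6 (no interest yet): B = €3,290.00 − 6·€215.00 = €2,000.00.
Then at r₁ with €215.00/mo: n₂ = −ln(1 − r₁·B/P)/ln(1+r₁) ≈ 10.66 → 11 more payments.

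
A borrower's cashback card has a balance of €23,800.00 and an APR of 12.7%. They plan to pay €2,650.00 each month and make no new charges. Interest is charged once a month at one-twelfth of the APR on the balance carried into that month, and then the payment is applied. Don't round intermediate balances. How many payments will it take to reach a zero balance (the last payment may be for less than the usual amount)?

Monthly rate r = 12.7%/12 = 1.05833% = 0.0105833.
Recurrence: B ← B·(1+r) − €2,650.00.
Month 1: interest €251.88; balance after payment €21,401.88.
Month 2: interest €226.50; balance after payment €18,978.39.
Closed form: n = −ln(1 − rB₀/P)/ln(1+r) = −ln(0.90495)/ln(1.01058) ≈ 9.487, so the balance reaches zero during payment 10.

10 months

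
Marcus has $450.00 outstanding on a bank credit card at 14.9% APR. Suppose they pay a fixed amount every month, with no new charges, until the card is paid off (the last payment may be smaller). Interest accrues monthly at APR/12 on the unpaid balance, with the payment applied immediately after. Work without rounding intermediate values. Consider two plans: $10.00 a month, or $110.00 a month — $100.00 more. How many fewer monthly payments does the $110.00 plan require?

Monthly rate r = 14.9%/12 = 1.24167% = 0.0124167.
At $10.00/mo: n = ⌈−ln(1 − rB₀/P)/ln(1+r)⌉ = 67 payments (last $3.00); total interest = total paid − $450.00 = $213.00.
At $110.00/mo: 5 payments (last $24.81); total interest $14.81.
Payments saved = 67 − 5 = 62.

62 fewer payments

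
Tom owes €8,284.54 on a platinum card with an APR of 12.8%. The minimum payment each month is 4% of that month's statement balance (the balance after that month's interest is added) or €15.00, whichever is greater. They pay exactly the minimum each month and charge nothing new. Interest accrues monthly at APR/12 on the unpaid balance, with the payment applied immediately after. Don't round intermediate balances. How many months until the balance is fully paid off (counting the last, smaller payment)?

Monthly rate r = 12.8%/12 = 1.06667% = 0.0106667.
While 4% of the post-interest balance exceeds €15.00, each month B ← (B·(1+r))·(1 − 0.04), i.e. B shrinks by the factor (1+r)·0.96 = 0.97024.
This holds for months 1–103. Entering month 104 the balance is €368.83; 4% of the post-interest balance is now below €15.00, so the flat €15.00 minimum applies from here.
From month 104 a fixed €15.00 at rate r clears €368.83 in 29 more payments. Total: 103 + 29 = 132 months.

132 months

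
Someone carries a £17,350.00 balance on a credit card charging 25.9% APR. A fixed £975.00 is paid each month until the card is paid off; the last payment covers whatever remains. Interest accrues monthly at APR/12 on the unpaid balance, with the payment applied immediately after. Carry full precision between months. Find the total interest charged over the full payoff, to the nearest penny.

Monthly rate r = 25.9%/12 = 2.15833% = 0.0215833.
Payoff takes n = ⌈−ln(1 − rB₀/P)/ln(1+r)⌉ = ⌈22.695⌉ = 23 payments; the last is £680.00.
Total paid = 22·£975.00 + £680.00 = £22,130.00.
Total interest = total paid − principal = £22,130.00 − £17,350.00 = £4,780.00.

£4,780.00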